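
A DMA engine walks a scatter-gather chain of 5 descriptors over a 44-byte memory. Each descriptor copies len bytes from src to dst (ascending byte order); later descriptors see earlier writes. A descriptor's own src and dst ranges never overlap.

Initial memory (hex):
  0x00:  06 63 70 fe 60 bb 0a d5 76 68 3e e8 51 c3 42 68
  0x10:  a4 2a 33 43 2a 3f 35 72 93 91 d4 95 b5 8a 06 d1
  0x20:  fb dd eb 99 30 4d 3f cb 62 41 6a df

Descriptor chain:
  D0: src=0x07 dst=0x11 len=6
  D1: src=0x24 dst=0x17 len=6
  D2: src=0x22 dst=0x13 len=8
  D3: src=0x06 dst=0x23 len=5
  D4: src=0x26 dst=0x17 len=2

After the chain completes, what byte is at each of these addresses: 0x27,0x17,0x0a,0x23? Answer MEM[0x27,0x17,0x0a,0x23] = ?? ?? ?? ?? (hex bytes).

D0: mem[0x11..0x16] <- [d5 76 68 3e e8 51]
D1: mem[0x17..0x1c] <- [30 4d 3f cb 62 41]
D2: mem[0x13..0x1a] <- [eb 99 30 4d 3f cb 62 41]
D3: mem[0x23..0x27] <- [0a d5 76 68 3e]
D4: mem[0x17..0x18] <- [68 3e]
query mem[0x27]=0x3e, mem[0x17]=0x68, mem[0x0a]=0x3e, mem[0x23]=0x0a

MEM[0x27,0x17,0x0a,0x23] = 3e 68 3e 0a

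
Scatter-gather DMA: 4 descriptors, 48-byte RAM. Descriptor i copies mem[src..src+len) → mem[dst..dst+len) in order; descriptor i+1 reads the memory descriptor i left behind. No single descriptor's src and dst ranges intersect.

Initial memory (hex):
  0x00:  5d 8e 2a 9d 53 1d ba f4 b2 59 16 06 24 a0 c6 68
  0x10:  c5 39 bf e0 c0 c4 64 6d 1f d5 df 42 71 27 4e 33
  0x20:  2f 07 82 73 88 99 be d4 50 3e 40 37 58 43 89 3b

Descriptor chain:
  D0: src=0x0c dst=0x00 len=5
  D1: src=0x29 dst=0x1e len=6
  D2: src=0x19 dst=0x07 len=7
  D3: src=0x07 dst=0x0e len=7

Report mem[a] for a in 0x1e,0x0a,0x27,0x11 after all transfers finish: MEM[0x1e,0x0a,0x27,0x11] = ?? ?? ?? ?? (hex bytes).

MEM[0x1e,0x0a,0x27,0x11] = 3e 71 d4 71

  after D0: wrote 5B at 0x00 = 24a0c668c5
  after D1: wrote 6B at 0x1e = 3e4037584389
  after D2: wrote 7B at 0x07 = d5df4271273e40
  after D3: wrote 7B at 0x0e = d5df4271273e40
query mem[0x1e]=0x3e, mem[0x0a]=0x71, mem[0x27]=0xd4, mem[0x11]=0x71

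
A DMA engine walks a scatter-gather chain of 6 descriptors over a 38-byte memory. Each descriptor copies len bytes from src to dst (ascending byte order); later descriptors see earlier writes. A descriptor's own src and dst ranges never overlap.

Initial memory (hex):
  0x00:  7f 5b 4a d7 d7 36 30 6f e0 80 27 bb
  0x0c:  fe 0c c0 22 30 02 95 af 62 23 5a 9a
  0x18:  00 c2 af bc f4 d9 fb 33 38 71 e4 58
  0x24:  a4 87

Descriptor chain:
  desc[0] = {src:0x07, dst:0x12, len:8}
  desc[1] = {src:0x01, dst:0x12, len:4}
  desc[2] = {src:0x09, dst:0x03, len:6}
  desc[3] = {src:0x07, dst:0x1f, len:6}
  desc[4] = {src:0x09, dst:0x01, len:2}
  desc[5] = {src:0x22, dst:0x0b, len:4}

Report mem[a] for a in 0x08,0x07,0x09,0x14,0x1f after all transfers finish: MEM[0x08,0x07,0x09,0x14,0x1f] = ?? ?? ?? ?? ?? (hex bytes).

  after D0: wrote 8B at 0x12 = 6fe08027bbfe0cc0
  after D1: wrote 4B at 0x12 = 5b4ad7d7
  after D2: wrote 6B at 0x03 = 8027bbfe0cc0
  after D3: wrote 6B at 0x1f = 0cc08027bbfe
  after D4: wrote 2B at 0x01 = 8027
  after D5: wrote 4B at 0x0b = 27bbfe87
query mem[0x08]=0xc0, mem[0x07]=0x0c, mem[0x09]=0x80, mem[0x14]=0xd7, mem[0x1f]=0x0c

MEM[0x08,0x07,0x09,0x14,0x1f] = c0 0c 80 d7 0c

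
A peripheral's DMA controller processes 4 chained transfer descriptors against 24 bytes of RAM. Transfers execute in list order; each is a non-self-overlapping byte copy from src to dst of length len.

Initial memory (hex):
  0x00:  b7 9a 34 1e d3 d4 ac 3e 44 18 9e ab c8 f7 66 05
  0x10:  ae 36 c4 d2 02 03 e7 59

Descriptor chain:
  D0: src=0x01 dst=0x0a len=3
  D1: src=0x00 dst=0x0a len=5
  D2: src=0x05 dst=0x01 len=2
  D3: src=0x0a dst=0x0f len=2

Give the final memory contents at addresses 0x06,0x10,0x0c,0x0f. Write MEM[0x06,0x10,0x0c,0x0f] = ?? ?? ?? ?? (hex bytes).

MEM[0x06,0x10,0x0c,0x0f] = ac 9a 34 b7

[0] 0x01->0x0a len=3 : 9a 34 1e
[1] 0x00->0x0a len=5 : b7 9a 34 1e d3
[2] 0x05->0x01 len=2 : d4 ac
[3] 0x0a->0x0f len=2 : b7 9a
query mem[0x06]=0xac, mem[0x10]=0x9a, mem[0x0c]=0x34, mem[0x0f]=0xb7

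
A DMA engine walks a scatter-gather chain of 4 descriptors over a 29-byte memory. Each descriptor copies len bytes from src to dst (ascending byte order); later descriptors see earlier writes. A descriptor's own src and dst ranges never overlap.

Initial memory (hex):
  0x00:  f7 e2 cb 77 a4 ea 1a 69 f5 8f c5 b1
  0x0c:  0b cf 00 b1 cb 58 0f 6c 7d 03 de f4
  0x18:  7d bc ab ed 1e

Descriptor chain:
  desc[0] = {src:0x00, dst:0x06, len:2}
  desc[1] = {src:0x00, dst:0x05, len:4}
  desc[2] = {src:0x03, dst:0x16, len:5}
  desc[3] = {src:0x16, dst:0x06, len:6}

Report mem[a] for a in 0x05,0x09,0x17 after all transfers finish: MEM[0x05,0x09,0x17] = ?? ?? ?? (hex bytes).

MEM[0x05,0x09,0x17] = f7 e2 a4

D0: mem[0x06..0x07] <- [f7 e2]
D1: mem[0x05..0x08] <- [f7 e2 cb 77]
D2: mem[0x16..0x1a] <- [77 a4 f7 e2 cb]
D3: mem[0x06..0x0b] <- [77 a4 f7 e2 cb ed]
query mem[0x05]=0xf7, mem[0x09]=0xe2, mem[0x17]=0xa4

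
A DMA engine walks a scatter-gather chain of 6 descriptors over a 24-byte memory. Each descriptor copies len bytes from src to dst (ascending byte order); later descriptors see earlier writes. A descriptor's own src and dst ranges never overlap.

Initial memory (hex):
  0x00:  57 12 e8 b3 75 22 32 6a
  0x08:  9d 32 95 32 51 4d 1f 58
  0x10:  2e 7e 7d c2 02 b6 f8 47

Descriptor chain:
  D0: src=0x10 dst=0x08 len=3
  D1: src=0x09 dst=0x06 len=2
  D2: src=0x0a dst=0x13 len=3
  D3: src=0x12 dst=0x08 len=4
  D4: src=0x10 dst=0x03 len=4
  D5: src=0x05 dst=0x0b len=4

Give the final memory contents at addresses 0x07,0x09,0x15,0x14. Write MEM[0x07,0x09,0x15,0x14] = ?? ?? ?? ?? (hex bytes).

D0: mem[0x08..0x0a] <- [2e 7e 7d]
D1: mem[0x06..0x07] <- [7e 7d]
D2: mem[0x13..0x15] <- [7d 32 51]
D3: mem[0x08..0x0b] <- [7d 7d 32 51]
D4: mem[0x03..0x06] <- [2e 7e 7d 7d]
D5: mem[0x0b..0x0e] <- [7d 7d 7d 7d]
query mem[0x07]=0x7d, mem[0x09]=0x7d, mem[0x15]=0x51, mem[0x14]=0x32

MEM[0x07,0x09,0x15,0x14] = 7d 7d 51 32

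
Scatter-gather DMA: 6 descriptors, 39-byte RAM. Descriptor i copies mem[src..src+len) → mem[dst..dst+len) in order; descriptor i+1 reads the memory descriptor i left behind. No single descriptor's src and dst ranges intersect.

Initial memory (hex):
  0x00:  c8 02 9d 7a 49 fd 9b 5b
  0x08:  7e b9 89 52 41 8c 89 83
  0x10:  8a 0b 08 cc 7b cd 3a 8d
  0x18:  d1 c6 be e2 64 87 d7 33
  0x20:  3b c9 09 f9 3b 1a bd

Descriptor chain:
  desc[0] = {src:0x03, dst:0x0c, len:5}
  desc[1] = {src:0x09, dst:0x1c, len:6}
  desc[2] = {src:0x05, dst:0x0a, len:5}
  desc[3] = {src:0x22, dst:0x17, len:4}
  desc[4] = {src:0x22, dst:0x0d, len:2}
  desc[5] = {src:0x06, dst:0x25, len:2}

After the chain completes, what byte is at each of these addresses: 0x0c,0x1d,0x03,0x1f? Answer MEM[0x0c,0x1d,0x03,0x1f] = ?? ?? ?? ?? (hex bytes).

D0: mem[0x0c..0x10] <- [7a 49 fd 9b 5b]
D1: mem[0x1c..0x21] <- [b9 89 52 7a 49 fd]
D2: mem[0x0a..0x0e] <- [fd 9b 5b 7e b9]
D3: mem[0x17..0x1a] <- [09 f9 3b 1a]
D4: mem[0x0d..0x0e] <- [09 f9]
D5: mem[0x25..0x26] <- [9b 5b]
query mem[0x0c]=0x5b, mem[0x1d]=0x89, mem[0x03]=0x7a, mem[0x1f]=0x7a

MEM[0x0c,0x1d,0x03,0x1f] = 5b 89 7a 7a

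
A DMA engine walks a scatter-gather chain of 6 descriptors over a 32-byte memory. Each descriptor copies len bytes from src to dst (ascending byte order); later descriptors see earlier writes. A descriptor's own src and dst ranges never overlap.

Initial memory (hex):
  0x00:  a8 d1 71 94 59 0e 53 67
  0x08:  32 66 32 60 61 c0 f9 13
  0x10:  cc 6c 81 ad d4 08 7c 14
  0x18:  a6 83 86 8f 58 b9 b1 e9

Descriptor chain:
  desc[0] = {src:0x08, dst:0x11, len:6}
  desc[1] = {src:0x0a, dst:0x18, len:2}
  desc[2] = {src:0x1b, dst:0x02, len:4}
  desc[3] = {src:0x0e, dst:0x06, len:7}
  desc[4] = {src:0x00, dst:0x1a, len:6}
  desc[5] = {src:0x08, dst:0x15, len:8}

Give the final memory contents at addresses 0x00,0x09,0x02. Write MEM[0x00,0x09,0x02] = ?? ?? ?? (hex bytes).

MEM[0x00,0x09,0x02] = a8 32 8f

[0] 0x08->0x11 len=6 : 32 66 32 60 61 c0
[1] 0x0a->0x18 len=2 : 32 60
[2] 0x1b->0x02 len=4 : 8f 58 b9 b1
[3] 0x0e->0x06 len=7 : f9 13 cc 32 66 32 60
[4] 0x00->0x1a len=6 : a8 d1 8f 58 b9 b1
[5] 0x08->0x15 len=8 : cc 32 66 32 60 c0 f9 13
query mem[0x00]=0xa8, mem[0x09]=0x32, mem[0x02]=0x8f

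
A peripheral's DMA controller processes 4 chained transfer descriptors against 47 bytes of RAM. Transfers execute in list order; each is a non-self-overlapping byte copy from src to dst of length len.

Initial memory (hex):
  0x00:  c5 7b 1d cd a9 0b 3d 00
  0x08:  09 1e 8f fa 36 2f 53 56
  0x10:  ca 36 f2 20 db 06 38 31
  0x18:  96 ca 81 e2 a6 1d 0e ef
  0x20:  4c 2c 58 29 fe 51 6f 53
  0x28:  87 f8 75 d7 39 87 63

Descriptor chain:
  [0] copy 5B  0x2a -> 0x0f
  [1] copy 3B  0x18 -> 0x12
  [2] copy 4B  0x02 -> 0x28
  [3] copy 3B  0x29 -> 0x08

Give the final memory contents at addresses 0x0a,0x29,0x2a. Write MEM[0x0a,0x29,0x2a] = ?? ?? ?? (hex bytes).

MEM[0x0a,0x29,0x2a] = 0b cd a9

D0: mem[0x0f..0x13] <- [75 d7 39 87 63]
D1: mem[0x12..0x14] <- [96 ca 81]
D2: mem[0x28..0x2b] <- [1d cd a9 0b]
D3: mem[0x08..0x0a] <- [cd a9 0b]
query mem[0x0a]=0x0b, mem[0x29]=0xcd, mem[0x2a]=0xa9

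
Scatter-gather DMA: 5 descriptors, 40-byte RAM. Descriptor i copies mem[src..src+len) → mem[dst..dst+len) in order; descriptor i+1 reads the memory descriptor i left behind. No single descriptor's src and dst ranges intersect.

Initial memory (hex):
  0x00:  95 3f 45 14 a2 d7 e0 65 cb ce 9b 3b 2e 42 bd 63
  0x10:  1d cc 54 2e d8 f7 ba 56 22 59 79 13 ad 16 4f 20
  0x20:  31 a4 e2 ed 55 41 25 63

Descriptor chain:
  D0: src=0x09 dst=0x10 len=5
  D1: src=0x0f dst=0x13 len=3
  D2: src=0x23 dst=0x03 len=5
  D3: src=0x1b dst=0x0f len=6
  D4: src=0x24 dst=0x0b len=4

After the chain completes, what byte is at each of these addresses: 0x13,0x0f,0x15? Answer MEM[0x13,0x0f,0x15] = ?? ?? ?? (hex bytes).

[0] 0x09->0x10 len=5 : ce 9b 3b 2e 42
[1] 0x0f->0x13 len=3 : 63 ce 9b
[2] 0x23->0x03 len=5 : ed 55 41 25 63
[3] 0x1b->0x0f len=6 : 13 ad 16 4f 20 31
[4] 0x24->0x0b len=4 : 55 41 25 63
query mem[0x13]=0x20, mem[0x0f]=0x13, mem[0x15]=0x9b

MEM[0x13,0x0f,0x15] = 20 13 9b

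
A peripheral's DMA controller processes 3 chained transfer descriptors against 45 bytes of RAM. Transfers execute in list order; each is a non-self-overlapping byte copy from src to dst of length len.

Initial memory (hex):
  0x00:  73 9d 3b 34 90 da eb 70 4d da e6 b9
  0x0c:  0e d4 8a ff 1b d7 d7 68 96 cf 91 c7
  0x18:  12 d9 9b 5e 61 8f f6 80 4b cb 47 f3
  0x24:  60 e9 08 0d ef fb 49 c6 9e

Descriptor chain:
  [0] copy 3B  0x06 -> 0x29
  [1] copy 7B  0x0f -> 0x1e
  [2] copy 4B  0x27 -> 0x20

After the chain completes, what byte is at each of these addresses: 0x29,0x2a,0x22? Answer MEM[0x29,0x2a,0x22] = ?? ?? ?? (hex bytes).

  after D0: wrote 3B at 0x29 = eb704d
  after D1: wrote 7B at 0x1e = ff1bd7d76896cf
  after D2: wrote 4B at 0x20 = 0defeb70
query mem[0x29]=0xeb, mem[0x2a]=0x70, mem[0x22]=0xeb

MEM[0x29,0x2a,0x22] = eb 70 eb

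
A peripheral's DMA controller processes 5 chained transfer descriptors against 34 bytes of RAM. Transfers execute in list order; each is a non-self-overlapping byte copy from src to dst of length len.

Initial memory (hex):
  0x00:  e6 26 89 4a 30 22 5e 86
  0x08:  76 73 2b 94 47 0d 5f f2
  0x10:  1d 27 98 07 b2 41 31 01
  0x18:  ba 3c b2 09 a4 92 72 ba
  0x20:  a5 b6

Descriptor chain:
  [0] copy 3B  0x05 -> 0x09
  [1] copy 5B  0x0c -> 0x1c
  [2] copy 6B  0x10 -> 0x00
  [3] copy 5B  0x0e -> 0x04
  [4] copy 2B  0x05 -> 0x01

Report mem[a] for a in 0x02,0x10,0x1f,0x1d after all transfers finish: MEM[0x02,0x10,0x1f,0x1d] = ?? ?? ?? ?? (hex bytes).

[0] 0x05->0x09 len=3 : 22 5e 86
[1] 0x0c->0x1c len=5 : 47 0d 5f f2 1d
[2] 0x10->0x00 len=6 : 1d 27 98 07 b2 41
[3] 0x0e->0x04 len=5 : 5f f2 1d 27 98
[4] 0x05->0x01 len=2 : f2 1d
query mem[0x02]=0x1d, mem[0x10]=0x1d, mem[0x1f]=0xf2, mem[0x1d]=0x0d

MEM[0x02,0x10,0x1f,0x1d] = 1d 1d f2 0d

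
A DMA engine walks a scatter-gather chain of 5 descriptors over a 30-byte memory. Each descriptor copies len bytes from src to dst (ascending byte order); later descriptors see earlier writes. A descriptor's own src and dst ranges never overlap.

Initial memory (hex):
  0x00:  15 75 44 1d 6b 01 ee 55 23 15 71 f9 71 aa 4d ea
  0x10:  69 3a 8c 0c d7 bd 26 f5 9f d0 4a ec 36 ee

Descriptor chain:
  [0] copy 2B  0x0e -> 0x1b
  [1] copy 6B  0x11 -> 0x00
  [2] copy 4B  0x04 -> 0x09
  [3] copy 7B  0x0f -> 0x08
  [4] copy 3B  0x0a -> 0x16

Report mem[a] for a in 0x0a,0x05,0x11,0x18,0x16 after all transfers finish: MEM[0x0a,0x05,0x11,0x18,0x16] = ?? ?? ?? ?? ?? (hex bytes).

D0: mem[0x1b..0x1c] <- [4d ea]
D1: mem[0x00..0x05] <- [3a 8c 0c d7 bd 26]
D2: mem[0x09..0x0c] <- [bd 26 ee 55]
D3: mem[0x08..0x0e] <- [ea 69 3a 8c 0c d7 bd]
D4: mem[0x16..0x18] <- [3a 8c 0c]
query mem[0x0a]=0x3a, mem[0x05]=0x26, mem[0x11]=0x3a, mem[0x18]=0x0c, mem[0x16]=0x3a

MEM[0x0a,0x05,0x11,0x18,0x16] = 3a 26 3a 0c 3a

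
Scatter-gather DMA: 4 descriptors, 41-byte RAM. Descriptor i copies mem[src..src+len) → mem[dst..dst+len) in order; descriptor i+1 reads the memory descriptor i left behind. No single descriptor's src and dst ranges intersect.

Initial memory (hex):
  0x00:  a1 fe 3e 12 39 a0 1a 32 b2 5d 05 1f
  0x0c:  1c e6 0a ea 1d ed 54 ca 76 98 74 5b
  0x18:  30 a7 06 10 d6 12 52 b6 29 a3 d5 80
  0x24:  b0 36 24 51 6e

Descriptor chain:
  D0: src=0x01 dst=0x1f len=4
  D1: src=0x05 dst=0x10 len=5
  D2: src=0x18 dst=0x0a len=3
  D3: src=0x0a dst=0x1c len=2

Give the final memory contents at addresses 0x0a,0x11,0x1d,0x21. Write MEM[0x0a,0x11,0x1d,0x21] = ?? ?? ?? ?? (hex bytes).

#0 dst[0x1f+4] := {0xfe,0x3e,0x12,0x39}
#1 dst[0x10+5] := {0xa0,0x1a,0x32,0xb2,0x5d}
#2 dst[0x0a+3] := {0x30,0xa7,0x06}
#3 dst[0x1c+2] := {0x30,0xa7}
query mem[0x0a]=0x30, mem[0x11]=0x1a, mem[0x1d]=0xa7, mem[0x21]=0x12

MEM[0x0a,0x11,0x1d,0x21] = 30 1a a7 12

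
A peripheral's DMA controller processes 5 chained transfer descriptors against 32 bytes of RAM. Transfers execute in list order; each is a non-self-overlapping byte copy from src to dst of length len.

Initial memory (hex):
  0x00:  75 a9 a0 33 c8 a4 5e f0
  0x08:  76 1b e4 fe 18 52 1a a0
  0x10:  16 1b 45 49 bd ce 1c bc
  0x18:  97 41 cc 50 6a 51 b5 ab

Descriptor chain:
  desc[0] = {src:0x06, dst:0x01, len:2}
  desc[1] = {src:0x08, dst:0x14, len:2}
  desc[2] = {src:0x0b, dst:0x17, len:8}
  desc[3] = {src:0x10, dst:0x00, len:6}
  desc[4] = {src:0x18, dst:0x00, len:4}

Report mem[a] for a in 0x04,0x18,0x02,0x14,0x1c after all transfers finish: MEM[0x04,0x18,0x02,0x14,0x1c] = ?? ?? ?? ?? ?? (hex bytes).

  after D0: wrote 2B at 0x01 = 5ef0
  after D1: wrote 2B at 0x14 = 761b
  after D2: wrote 8B at 0x17 = fe18521aa0161b45
  after D3: wrote 6B at 0x00 = 161b4549761b
  after D4: wrote 4B at 0x00 = 18521aa0
query mem[0x04]=0x76, mem[0x18]=0x18, mem[0x02]=0x1a, mem[0x14]=0x76, mem[0x1c]=0x16

MEM[0x04,0x18,0x02,0x14,0x1c] = 76 18 1a 76 16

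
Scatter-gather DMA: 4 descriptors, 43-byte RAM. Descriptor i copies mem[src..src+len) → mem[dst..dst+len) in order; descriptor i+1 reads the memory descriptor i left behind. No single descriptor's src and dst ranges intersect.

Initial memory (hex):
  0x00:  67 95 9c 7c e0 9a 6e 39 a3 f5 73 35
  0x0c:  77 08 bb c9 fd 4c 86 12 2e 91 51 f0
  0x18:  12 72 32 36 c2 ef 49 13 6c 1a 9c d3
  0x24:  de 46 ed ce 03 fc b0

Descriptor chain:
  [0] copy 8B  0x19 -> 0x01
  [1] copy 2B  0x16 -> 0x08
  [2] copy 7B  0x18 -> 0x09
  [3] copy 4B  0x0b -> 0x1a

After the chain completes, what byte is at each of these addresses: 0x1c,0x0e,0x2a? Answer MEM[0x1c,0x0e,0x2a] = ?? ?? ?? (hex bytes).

MEM[0x1c,0x0e,0x2a] = c2 ef b0

D0: mem[0x01..0x08] <- [72 32 36 c2 ef 49 13 6c]
D1: mem[0x08..0x09] <- [51 f0]
D2: mem[0x09..0x0f] <- [12 72 32 36 c2 ef 49]
D3: mem[0x1a..0x1d] <- [32 36 c2 ef]
query mem[0x1c]=0xc2, mem[0x0e]=0xef, mem[0x2a]=0xb0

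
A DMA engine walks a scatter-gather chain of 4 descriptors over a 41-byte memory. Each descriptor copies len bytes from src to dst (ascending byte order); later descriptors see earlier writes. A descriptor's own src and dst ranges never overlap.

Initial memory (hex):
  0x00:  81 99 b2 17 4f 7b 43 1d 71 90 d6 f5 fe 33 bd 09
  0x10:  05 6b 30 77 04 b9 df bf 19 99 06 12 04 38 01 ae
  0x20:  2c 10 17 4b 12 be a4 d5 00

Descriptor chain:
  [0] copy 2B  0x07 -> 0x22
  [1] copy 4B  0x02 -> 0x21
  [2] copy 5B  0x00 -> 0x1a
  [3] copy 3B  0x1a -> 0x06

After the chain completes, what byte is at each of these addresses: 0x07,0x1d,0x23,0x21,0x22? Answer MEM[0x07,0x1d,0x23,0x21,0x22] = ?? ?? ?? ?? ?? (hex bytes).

D0: mem[0x22..0x23] <- [1d 71]
D1: mem[0x21..0x24] <- [b2 17 4f 7b]
D2: mem[0x1a..0x1e] <- [81 99 b2 17 4f]
D3: mem[0x06..0x08] <- [81 99 b2]
query mem[0x07]=0x99, mem[0x1d]=0x17, mem[0x23]=0x4f, mem[0x21]=0xb2, mem[0x22]=0x17

MEM[0x07,0x1d,0x23,0x21,0x22] = 99 17 4f b2 17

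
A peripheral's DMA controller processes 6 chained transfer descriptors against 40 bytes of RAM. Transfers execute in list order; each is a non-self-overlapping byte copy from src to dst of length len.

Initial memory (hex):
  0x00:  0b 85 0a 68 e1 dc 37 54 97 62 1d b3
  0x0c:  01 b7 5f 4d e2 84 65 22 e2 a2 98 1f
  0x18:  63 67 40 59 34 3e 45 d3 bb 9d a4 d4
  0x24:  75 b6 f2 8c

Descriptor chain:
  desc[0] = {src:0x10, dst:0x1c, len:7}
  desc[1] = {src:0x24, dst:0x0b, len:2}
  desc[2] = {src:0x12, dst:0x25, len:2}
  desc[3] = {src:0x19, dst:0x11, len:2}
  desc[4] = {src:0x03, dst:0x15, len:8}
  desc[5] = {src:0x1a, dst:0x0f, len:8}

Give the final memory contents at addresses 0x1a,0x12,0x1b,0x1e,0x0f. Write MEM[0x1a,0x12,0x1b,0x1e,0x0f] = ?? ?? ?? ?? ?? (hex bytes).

  after D0: wrote 7B at 0x1c = e2846522e2a298
  after D1: wrote 2B at 0x0b = 75b6
  after D2: wrote 2B at 0x25 = 6522
  after D3: wrote 2B at 0x11 = 6740
  after D4: wrote 8B at 0x15 = 68e1dc375497621d
  after D5: wrote 8B at 0x0f = 97621d846522e2a2
query mem[0x1a]=0x97, mem[0x12]=0x84, mem[0x1b]=0x62, mem[0x1e]=0x65, mem[0x0f]=0x97

MEM[0x1a,0x12,0x1b,0x1e,0x0f] = 97 84 62 65 97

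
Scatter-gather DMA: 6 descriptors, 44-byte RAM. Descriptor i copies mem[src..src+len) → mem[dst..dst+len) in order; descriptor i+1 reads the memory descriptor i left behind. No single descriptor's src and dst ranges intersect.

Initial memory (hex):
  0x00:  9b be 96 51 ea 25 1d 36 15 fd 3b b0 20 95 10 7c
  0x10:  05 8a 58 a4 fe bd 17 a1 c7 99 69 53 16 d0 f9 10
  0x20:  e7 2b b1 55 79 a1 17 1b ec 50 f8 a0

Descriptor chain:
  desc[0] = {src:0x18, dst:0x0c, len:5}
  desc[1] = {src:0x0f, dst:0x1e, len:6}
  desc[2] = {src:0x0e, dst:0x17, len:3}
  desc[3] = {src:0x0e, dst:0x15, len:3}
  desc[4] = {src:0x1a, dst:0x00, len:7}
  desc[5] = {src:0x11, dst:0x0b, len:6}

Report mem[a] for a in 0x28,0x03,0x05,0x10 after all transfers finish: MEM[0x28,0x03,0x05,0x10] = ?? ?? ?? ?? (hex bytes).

MEM[0x28,0x03,0x05,0x10] = ec d0 16 53

[0] 0x18->0x0c len=5 : c7 99 69 53 16
[1] 0x0f->0x1e len=6 : 53 16 8a 58 a4 fe
[2] 0x0e->0x17 len=3 : 69 53 16
[3] 0x0e->0x15 len=3 : 69 53 16
[4] 0x1a->0x00 len=7 : 69 53 16 d0 53 16 8a
[5] 0x11->0x0b len=6 : 8a 58 a4 fe 69 53
query mem[0x28]=0xec, mem[0x03]=0xd0, mem[0x05]=0x16, mem[0x10]=0x53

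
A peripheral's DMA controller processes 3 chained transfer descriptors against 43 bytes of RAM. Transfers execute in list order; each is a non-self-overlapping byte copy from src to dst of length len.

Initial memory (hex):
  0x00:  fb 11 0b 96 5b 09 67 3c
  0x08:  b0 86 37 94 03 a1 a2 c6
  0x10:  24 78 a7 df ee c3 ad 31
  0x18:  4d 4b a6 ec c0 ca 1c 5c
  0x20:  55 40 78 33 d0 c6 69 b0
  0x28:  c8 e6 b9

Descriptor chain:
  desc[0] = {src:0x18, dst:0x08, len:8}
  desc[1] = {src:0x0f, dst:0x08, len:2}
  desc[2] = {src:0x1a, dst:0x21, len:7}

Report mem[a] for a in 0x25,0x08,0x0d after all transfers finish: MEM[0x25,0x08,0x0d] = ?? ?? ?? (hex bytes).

[0] 0x18->0x08 len=8 : 4d 4b a6 ec c0 ca 1c 5c
[1] 0x0f->0x08 len=2 : 5c 24
[2] 0x1a->0x21 len=7 : a6 ec c0 ca 1c 5c 55
query mem[0x25]=0x1c, mem[0x08]=0x5c, mem[0x0d]=0xca

MEM[0x25,0x08,0x0d] = 1c 5c ca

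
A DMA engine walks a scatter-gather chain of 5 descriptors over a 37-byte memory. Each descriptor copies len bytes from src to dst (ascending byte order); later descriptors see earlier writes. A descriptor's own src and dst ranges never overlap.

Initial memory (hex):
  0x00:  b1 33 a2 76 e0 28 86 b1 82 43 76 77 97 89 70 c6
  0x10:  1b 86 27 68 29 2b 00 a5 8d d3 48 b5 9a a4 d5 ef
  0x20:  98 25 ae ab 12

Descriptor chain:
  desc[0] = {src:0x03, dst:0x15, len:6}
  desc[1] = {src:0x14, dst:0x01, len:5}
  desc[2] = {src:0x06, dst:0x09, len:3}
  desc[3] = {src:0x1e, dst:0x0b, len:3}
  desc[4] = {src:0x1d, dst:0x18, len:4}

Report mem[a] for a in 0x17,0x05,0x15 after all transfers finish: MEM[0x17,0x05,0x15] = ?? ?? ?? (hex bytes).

MEM[0x17,0x05,0x15] = 28 86 76

#0 dst[0x15+6] := {0x76,0xe0,0x28,0x86,0xb1,0x82}
#1 dst[0x01+5] := {0x29,0x76,0xe0,0x28,0x86}
#2 dst[0x09+3] := {0x86,0xb1,0x82}
#3 dst[0x0b+3] := {0xd5,0xef,0x98}
#4 dst[0x18+4] := {0xa4,0xd5,0xef,0x98}
query mem[0x17]=0x28, mem[0x05]=0x86, mem[0x15]=0x76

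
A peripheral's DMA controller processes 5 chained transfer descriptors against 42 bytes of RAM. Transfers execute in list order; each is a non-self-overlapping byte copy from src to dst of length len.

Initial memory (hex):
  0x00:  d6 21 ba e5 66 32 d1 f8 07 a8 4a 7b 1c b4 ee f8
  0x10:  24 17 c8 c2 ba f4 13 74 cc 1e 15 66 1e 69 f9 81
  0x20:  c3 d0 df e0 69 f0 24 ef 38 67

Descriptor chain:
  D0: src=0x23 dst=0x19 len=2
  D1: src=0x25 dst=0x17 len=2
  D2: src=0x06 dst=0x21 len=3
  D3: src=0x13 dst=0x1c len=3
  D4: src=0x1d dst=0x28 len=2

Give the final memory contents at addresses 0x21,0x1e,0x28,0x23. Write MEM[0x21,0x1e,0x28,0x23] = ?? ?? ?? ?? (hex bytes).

MEM[0x21,0x1e,0x28,0x23] = d1 f4 ba 07

  after D0: wrote 2B at 0x19 = e069
  after D1: wrote 2B at 0x17 = f024
  after D2: wrote 3B at 0x21 = d1f807
  after D3: wrote 3B at 0x1c = c2baf4
  after D4: wrote 2B at 0x28 = baf4
query mem[0x21]=0xd1, mem[0x1e]=0xf4, mem[0x28]=0xba, mem[0x23]=0x07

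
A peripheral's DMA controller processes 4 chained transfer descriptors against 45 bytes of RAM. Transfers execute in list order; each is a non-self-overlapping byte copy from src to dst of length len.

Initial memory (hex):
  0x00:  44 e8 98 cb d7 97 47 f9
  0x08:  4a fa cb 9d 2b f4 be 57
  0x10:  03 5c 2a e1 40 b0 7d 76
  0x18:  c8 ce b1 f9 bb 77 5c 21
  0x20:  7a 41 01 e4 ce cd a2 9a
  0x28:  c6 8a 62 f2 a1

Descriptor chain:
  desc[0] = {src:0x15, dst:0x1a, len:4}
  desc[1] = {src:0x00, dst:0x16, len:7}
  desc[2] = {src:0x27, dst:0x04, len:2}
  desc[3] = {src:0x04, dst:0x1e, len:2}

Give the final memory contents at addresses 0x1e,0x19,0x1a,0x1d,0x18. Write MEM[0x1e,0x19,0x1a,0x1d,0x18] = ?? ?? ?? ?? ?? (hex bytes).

MEM[0x1e,0x19,0x1a,0x1d,0x18] = 9a cb d7 c8 98

D0: mem[0x1a..0x1d] <- [b0 7d 76 c8]
D1: mem[0x16..0x1c] <- [44 e8 98 cb d7 97 47]
D2: mem[0x04..0x05] <- [9a c6]
D3: mem[0x1e..0x1f] <- [9a c6]
query mem[0x1e]=0x9a, mem[0x19]=0xcb, mem[0x1a]=0xd7, mem[0x1d]=0xc8, mem[0x18]=0x98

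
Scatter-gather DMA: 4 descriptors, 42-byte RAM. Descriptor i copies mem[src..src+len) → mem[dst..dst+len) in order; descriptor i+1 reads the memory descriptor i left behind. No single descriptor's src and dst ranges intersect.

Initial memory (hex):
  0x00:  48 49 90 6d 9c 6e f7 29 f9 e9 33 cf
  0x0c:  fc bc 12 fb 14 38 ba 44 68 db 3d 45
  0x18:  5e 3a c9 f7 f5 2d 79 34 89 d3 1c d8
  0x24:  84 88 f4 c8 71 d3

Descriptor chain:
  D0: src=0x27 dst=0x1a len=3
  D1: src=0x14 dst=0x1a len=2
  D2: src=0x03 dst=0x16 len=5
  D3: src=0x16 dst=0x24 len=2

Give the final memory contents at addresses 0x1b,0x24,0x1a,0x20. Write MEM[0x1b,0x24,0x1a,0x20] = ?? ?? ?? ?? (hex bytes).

MEM[0x1b,0x24,0x1a,0x20] = db 6d 29 89

[0] 0x27->0x1a len=3 : c8 71 d3
[1] 0x14->0x1a len=2 : 68 db
[2] 0x03->0x16 len=5 : 6d 9c 6e f7 29
[3] 0x16->0x24 len=2 : 6d 9c
query mem[0x1b]=0xdb, mem[0x24]=0x6d, mem[0x1a]=0x29, mem[0x20]=0x89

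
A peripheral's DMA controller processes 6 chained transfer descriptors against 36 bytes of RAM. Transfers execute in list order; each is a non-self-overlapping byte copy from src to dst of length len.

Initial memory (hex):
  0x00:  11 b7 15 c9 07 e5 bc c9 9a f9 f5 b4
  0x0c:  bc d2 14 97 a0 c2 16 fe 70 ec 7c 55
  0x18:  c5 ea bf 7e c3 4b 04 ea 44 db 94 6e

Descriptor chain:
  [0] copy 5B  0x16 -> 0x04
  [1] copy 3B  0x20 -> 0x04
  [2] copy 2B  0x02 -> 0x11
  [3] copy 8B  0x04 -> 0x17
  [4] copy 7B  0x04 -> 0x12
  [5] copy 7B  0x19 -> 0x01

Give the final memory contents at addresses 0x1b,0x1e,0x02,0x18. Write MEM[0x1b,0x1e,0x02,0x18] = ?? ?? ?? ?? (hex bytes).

[0] 0x16->0x04 len=5 : 7c 55 c5 ea bf
[1] 0x20->0x04 len=3 : 44 db 94
[2] 0x02->0x11 len=2 : 15 c9
[3] 0x04->0x17 len=8 : 44 db 94 ea bf f9 f5 b4
[4] 0x04->0x12 len=7 : 44 db 94 ea bf f9 f5
[5] 0x19->0x01 len=7 : 94 ea bf f9 f5 b4 ea
query mem[0x1b]=0xbf, mem[0x1e]=0xb4, mem[0x02]=0xea, mem[0x18]=0xf5

MEM[0x1b,0x1e,0x02,0x18] = bf b4 ea f5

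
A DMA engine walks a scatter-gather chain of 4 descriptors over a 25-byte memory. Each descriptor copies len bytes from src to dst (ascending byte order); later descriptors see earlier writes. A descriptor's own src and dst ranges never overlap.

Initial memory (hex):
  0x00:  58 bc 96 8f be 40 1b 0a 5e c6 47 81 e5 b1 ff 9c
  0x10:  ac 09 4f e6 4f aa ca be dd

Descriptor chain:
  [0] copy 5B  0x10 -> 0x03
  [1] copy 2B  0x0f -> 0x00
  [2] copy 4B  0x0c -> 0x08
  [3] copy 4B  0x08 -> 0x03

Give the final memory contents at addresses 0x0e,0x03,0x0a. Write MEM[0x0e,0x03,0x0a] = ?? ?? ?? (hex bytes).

#0 dst[0x03+5] := {0xac,0x09,0x4f,0xe6,0x4f}
#1 dst[0x00+2] := {0x9c,0xac}
#2 dst[0x08+4] := {0xe5,0xb1,0xff,0x9c}
#3 dst[0x03+4] := {0xe5,0xb1,0xff,0x9c}
query mem[0x0e]=0xff, mem[0x03]=0xe5, mem[0x0a]=0xff

MEM[0x0e,0x03,0x0a] = ff e5 ff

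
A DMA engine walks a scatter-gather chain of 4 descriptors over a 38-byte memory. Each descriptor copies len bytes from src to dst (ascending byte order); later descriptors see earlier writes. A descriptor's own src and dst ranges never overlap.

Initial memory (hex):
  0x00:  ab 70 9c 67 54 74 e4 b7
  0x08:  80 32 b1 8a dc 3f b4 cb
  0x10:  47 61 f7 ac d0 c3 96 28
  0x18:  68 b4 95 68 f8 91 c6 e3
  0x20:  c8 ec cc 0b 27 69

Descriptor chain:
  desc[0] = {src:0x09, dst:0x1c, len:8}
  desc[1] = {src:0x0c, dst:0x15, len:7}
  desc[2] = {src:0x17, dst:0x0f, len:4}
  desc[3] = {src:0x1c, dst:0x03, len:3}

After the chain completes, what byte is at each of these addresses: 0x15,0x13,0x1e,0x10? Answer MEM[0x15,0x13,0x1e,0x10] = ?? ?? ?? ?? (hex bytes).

MEM[0x15,0x13,0x1e,0x10] = dc ac 8a cb

  after D0: wrote 8B at 0x1c = 32b18adc3fb4cb47
  after D1: wrote 7B at 0x15 = dc3fb4cb4761f7
  after D2: wrote 4B at 0x0f = b4cb4761
  after D3: wrote 3B at 0x03 = 32b18a
query mem[0x15]=0xdc, mem[0x13]=0xac, mem[0x1e]=0x8a, mem[0x10]=0xcb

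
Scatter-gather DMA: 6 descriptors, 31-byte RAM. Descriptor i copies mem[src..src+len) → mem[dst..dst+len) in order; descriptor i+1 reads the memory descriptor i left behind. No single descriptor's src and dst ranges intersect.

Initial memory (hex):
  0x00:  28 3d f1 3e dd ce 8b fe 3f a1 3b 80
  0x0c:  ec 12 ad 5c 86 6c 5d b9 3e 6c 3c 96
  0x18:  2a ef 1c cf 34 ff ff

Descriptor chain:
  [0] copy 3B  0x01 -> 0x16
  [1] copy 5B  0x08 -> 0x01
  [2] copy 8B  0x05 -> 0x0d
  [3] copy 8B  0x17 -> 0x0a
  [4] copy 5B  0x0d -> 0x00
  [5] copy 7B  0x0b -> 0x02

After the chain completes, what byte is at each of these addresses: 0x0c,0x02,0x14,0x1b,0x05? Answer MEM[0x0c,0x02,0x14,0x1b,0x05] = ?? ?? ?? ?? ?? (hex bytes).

[0] 0x01->0x16 len=3 : 3d f1 3e
[1] 0x08->0x01 len=5 : 3f a1 3b 80 ec
[2] 0x05->0x0d len=8 : ec 8b fe 3f a1 3b 80 ec
[3] 0x17->0x0a len=8 : f1 3e ef 1c cf 34 ff ff
[4] 0x0d->0x00 len=5 : 1c cf 34 ff ff
[5] 0x0b->0x02 len=7 : 3e ef 1c cf 34 ff ff
query mem[0x0c]=0xef, mem[0x02]=0x3e, mem[0x14]=0xec, mem[0x1b]=0xcf, mem[0x05]=0xcf

MEM[0x0c,0x02,0x14,0x1b,0x05] = ef 3e ec cf cf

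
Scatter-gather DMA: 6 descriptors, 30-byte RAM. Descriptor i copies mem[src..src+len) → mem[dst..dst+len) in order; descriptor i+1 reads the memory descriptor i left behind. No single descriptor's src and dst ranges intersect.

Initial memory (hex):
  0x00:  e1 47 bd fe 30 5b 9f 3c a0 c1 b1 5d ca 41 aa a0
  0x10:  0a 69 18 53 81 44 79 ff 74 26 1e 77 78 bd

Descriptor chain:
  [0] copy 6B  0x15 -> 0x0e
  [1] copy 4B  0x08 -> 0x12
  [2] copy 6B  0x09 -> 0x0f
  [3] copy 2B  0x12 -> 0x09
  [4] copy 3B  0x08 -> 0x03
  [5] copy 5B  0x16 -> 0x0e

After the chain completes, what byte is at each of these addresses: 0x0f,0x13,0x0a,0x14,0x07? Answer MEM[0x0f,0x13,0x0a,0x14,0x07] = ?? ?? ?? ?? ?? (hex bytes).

MEM[0x0f,0x13,0x0a,0x14,0x07] = ff 41 41 44 3c

  after D0: wrote 6B at 0x0e = 4479ff74261e
  after D1: wrote 4B at 0x12 = a0c1b15d
  after D2: wrote 6B at 0x0f = c1b15dca4144
  after D3: wrote 2B at 0x09 = ca41
  after D4: wrote 3B at 0x03 = a0ca41
  after D5: wrote 5B at 0x0e = 79ff74261e
query mem[0x0f]=0xff, mem[0x13]=0x41, mem[0x0a]=0x41, mem[0x14]=0x44, mem[0x07]=0x3c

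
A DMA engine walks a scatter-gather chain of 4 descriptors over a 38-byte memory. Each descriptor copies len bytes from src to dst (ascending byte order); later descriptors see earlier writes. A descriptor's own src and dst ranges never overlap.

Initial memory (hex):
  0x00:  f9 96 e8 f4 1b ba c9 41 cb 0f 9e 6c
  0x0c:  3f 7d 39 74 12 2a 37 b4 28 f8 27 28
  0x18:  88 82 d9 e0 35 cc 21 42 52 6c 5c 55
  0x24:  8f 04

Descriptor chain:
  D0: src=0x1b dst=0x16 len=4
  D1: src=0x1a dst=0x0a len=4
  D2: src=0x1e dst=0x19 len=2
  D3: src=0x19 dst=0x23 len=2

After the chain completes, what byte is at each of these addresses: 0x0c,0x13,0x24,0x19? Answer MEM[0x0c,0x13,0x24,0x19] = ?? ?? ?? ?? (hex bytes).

MEM[0x0c,0x13,0x24,0x19] = 35 b4 42 21

D0: mem[0x16..0x19] <- [e0 35 cc 21]
D1: mem[0x0a..0x0d] <- [d9 e0 35 cc]
D2: mem[0x19..0x1a] <- [21 42]
D3: mem[0x23..0x24] <- [21 42]
query mem[0x0c]=0x35, mem[0x13]=0xb4, mem[0x24]=0x42, mem[0x19]=0x21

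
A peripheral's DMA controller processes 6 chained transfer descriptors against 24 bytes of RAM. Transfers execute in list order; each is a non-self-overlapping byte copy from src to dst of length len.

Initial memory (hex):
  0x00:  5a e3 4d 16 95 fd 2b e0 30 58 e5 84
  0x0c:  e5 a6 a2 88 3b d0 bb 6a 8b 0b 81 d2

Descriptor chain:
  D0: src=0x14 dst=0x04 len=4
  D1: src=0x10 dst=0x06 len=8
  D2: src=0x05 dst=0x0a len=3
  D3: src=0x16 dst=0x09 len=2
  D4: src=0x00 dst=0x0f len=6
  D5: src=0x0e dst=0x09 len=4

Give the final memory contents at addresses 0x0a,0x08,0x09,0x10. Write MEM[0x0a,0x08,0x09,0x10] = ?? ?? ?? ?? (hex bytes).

MEM[0x0a,0x08,0x09,0x10] = 5a bb a2 e3

[0] 0x14->0x04 len=4 : 8b 0b 81 d2
[1] 0x10->0x06 len=8 : 3b d0 bb 6a 8b 0b 81 d2
[2] 0x05->0x0a len=3 : 0b 3b d0
[3] 0x16->0x09 len=2 : 81 d2
[4] 0x00->0x0f len=6 : 5a e3 4d 16 8b 0b
[5] 0x0e->0x09 len=4 : a2 5a e3 4d
query mem[0x0a]=0x5a, mem[0x08]=0xbb, mem[0x09]=0xa2, mem[0x10]=0xe3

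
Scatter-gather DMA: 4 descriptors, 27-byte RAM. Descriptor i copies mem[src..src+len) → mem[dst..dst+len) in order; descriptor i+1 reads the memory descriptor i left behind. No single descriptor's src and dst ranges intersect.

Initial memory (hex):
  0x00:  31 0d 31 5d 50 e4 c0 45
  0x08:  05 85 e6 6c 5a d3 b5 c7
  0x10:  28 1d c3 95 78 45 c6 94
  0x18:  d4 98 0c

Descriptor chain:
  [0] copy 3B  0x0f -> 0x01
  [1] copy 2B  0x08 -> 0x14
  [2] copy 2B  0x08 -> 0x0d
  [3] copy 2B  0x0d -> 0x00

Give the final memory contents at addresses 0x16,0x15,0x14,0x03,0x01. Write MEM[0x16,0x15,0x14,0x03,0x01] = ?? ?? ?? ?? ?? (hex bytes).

  after D0: wrote 3B at 0x01 = c7281d
  after D1: wrote 2B at 0x14 = 0585
  after D2: wrote 2B at 0x0d = 0585
  after D3: wrote 2B at 0x00 = 0585
query mem[0x16]=0xc6, mem[0x15]=0x85, mem[0x14]=0x05, mem[0x03]=0x1d, mem[0x01]=0x85

MEM[0x16,0x15,0x14,0x03,0x01] = c6 85 05 1d 85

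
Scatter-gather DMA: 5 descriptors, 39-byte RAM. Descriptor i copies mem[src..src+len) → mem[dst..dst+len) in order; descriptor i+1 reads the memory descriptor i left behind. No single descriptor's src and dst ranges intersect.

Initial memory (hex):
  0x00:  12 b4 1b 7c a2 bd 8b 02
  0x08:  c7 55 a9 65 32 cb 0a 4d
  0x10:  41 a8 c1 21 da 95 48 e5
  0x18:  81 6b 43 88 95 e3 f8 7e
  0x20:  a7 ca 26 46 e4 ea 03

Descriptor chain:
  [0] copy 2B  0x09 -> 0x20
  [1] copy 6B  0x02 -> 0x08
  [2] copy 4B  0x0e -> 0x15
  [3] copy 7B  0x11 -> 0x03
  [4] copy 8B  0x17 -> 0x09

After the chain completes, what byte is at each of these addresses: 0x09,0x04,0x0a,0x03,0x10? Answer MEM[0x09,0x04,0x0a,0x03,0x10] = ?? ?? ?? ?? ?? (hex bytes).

#0 dst[0x20+2] := {0x55,0xa9}
#1 dst[0x08+6] := {0x1b,0x7c,0xa2,0xbd,0x8b,0x02}
#2 dst[0x15+4] := {0x0a,0x4d,0x41,0xa8}
#3 dst[0x03+7] := {0xa8,0xc1,0x21,0xda,0x0a,0x4d,0x41}
#4 dst[0x09+8] := {0x41,0xa8,0x6b,0x43,0x88,0x95,0xe3,0xf8}
query mem[0x09]=0x41, mem[0x04]=0xc1, mem[0x0a]=0xa8, mem[0x03]=0xa8, mem[0x10]=0xf8

MEM[0x09,0x04,0x0a,0x03,0x10] = 41 c1 a8 a8 f8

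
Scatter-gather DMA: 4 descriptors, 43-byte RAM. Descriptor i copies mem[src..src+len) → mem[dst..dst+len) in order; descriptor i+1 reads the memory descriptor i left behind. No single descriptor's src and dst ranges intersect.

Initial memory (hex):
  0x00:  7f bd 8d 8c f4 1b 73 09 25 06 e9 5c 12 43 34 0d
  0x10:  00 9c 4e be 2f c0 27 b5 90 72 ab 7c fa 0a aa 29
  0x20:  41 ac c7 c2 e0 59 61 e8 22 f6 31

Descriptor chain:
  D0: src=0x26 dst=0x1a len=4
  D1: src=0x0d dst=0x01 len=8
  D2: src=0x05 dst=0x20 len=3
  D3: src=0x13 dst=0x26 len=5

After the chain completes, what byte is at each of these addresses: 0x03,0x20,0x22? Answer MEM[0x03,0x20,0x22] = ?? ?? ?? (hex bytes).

#0 dst[0x1a+4] := {0x61,0xe8,0x22,0xf6}
#1 dst[0x01+8] := {0x43,0x34,0x0d,0x00,0x9c,0x4e,0xbe,0x2f}
#2 dst[0x20+3] := {0x9c,0x4e,0xbe}
#3 dst[0x26+5] := {0xbe,0x2f,0xc0,0x27,0xb5}
query mem[0x03]=0x0d, mem[0x20]=0x9c, mem[0x22]=0xbe

MEM[0x03,0x20,0x22] = 0d 9c be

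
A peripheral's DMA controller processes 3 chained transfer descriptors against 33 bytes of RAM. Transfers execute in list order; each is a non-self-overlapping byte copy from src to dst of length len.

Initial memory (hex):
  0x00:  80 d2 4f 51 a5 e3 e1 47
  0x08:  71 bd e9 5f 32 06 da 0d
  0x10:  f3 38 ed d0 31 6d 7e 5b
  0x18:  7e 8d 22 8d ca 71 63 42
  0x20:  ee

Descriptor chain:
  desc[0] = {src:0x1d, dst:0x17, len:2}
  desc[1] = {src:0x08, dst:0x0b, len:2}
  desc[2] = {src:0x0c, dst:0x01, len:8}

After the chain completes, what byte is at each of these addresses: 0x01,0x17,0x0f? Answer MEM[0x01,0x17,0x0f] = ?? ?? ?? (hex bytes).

  after D0: wrote 2B at 0x17 = 7163
  after D1: wrote 2B at 0x0b = 71bd
  after D2: wrote 8B at 0x01 = bd06da0df338edd0
query mem[0x01]=0xbd, mem[0x17]=0x71, mem[0x0f]=0x0d

MEM[0x01,0x17,0x0f] = bd 71 0d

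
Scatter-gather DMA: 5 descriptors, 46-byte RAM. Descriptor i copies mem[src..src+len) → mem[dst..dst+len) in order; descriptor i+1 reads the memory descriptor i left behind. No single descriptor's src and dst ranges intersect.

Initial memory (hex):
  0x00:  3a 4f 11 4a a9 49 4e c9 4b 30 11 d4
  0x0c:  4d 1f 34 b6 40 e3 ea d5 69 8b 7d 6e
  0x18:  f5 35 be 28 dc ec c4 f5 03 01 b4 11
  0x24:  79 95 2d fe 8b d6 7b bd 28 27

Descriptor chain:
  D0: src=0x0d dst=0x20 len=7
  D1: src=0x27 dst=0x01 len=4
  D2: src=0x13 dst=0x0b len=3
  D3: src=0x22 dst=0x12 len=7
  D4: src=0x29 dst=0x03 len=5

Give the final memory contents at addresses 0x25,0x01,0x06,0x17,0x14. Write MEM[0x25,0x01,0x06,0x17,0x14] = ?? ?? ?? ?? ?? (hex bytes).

MEM[0x25,0x01,0x06,0x17,0x14] = ea fe 28 fe e3

  after D0: wrote 7B at 0x20 = 1f34b640e3ead5
  after D1: wrote 4B at 0x01 = fe8bd67b
  after D2: wrote 3B at 0x0b = d5698b
  after D3: wrote 7B at 0x12 = b640e3ead5fe8b
  after D4: wrote 5B at 0x03 = d67bbd2827
query mem[0x25]=0xea, mem[0x01]=0xfe, mem[0x06]=0x28, mem[0x17]=0xfe, mem[0x14]=0xe3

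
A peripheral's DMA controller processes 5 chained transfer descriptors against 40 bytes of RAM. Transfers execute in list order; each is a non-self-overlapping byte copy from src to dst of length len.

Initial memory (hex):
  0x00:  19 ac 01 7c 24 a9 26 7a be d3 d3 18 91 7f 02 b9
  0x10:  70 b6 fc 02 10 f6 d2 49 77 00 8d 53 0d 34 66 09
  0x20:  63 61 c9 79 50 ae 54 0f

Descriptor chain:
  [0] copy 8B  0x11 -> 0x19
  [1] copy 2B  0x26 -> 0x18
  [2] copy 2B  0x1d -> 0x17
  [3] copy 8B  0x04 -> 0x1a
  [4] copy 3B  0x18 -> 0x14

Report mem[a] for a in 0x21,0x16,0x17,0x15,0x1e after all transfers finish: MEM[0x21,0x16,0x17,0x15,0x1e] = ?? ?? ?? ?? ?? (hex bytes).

D0: mem[0x19..0x20] <- [b6 fc 02 10 f6 d2 49 77]
D1: mem[0x18..0x19] <- [54 0f]
D2: mem[0x17..0x18] <- [f6 d2]
D3: mem[0x1a..0x21] <- [24 a9 26 7a be d3 d3 18]
D4: mem[0x14..0x16] <- [d2 0f 24]
query mem[0x21]=0x18, mem[0x16]=0x24, mem[0x17]=0xf6, mem[0x15]=0x0f, mem[0x1e]=0xbe

MEM[0x21,0x16,0x17,0x15,0x1e] = 18 24 f6 0f be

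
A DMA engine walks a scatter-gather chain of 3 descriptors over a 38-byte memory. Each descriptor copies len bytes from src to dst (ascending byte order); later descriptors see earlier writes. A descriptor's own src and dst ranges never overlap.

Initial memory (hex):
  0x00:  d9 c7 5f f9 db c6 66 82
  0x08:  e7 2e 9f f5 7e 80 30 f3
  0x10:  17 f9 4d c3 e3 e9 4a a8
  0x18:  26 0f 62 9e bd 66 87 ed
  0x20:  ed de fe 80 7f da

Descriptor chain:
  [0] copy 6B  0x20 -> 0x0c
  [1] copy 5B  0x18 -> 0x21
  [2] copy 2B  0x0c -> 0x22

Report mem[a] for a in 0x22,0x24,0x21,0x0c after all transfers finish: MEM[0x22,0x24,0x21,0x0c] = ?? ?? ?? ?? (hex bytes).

MEM[0x22,0x24,0x21,0x0c] = ed 9e 26 ed

[0] 0x20->0x0c len=6 : ed de fe 80 7f da
[1] 0x18->0x21 len=5 : 26 0f 62 9e bd
[2] 0x0c->0x22 len=2 : ed de
query mem[0x22]=0xed, mem[0x24]=0x9e, mem[0x21]=0x26, mem[0x0c]=0xed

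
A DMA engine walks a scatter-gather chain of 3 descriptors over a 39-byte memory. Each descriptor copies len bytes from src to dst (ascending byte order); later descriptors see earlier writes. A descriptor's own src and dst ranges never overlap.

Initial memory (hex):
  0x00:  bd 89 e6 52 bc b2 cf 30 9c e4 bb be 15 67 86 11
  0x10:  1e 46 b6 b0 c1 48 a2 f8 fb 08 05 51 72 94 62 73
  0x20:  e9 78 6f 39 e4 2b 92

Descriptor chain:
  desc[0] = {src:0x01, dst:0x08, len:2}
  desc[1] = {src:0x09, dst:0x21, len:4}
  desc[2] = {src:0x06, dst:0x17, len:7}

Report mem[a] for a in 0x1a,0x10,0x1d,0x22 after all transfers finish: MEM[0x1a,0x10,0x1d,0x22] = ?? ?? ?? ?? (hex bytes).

MEM[0x1a,0x10,0x1d,0x22] = e6 1e 15 bb

  after D0: wrote 2B at 0x08 = 89e6
  after D1: wrote 4B at 0x21 = e6bbbe15
  after D2: wrote 7B at 0x17 = cf3089e6bbbe15
query mem[0x1a]=0xe6, mem[0x10]=0x1e, mem[0x1d]=0x15, mem[0x22]=0xbb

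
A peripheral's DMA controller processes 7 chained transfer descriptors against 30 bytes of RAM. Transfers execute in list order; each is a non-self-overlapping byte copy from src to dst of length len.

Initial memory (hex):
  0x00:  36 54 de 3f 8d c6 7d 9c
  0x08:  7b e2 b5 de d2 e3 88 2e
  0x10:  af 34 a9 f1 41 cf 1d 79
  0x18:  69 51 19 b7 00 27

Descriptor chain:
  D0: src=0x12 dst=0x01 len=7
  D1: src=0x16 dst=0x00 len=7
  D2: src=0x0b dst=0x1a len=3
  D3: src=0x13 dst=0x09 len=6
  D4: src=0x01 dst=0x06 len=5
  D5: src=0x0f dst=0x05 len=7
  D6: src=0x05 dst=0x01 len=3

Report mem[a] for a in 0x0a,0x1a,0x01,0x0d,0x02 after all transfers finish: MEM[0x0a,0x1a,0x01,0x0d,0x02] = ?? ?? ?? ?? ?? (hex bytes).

MEM[0x0a,0x1a,0x01,0x0d,0x02] = 41 de 2e 79 af

D0: mem[0x01..0x07] <- [a9 f1 41 cf 1d 79 69]
D1: mem[0x00..0x06] <- [1d 79 69 51 19 b7 00]
D2: mem[0x1a..0x1c] <- [de d2 e3]
D3: mem[0x09..0x0e] <- [f1 41 cf 1d 79 69]
D4: mem[0x06..0x0a] <- [79 69 51 19 b7]
D5: mem[0x05..0x0b] <- [2e af 34 a9 f1 41 cf]
D6: mem[0x01..0x03] <- [2e af 34]
query mem[0x0a]=0x41, mem[0x1a]=0xde, mem[0x01]=0x2e, mem[0x0d]=0x79, mem[0x02]=0xaf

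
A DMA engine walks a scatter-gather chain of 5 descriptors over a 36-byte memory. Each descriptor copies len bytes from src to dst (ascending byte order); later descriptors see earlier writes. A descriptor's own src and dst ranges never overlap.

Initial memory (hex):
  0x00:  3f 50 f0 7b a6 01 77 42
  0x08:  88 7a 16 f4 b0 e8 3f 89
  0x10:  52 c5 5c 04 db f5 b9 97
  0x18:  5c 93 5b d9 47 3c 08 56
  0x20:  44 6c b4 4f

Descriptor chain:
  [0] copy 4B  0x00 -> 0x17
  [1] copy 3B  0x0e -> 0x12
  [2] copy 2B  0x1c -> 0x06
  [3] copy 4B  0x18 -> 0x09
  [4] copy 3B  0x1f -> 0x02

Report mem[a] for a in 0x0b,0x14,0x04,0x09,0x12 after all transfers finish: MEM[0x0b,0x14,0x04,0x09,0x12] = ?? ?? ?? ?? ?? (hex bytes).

D0: mem[0x17..0x1a] <- [3f 50 f0 7b]
D1: mem[0x12..0x14] <- [3f 89 52]
D2: mem[0x06..0x07] <- [47 3c]
D3: mem[0x09..0x0c] <- [50 f0 7b d9]
D4: mem[0x02..0x04] <- [56 44 6c]
query mem[0x0b]=0x7b, mem[0x14]=0x52, mem[0x04]=0x6c, mem[0x09]=0x50, mem[0x12]=0x3f

MEM[0x0b,0x14,0x04,0x09,0x12] = 7b 52 6c 50 3f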